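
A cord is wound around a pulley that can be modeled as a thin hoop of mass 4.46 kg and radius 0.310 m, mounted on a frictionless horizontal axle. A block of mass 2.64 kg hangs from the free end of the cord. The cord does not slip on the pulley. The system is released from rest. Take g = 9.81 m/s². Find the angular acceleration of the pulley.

α ≈ 11.8 rad/s²

I = MR² = (4.46)(0.310)² = 0.4286 kg·m².
Block: mg − T = ma. Pulley: TR = Iα. No-slip: a = αR, so T = (I/R²)a = 4.460·a.
Then mg = (m + 4.460)a, so a = (2.64)(9.81)/(2.64 + 4.460) = 3.648 m/s².
α = a/R = 3.648/0.310 = 11.77 rad/s².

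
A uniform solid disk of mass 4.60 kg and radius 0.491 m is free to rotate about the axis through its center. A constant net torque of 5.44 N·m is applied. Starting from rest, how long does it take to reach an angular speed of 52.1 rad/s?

I = ½MR² = (1/2)(4.60)(0.491)² = 0.5545 kg·m².
α = τ/I = 5.44/0.5545 = 9.811 rad/s².
ω = αt ⇒ t = ω/α = 52.1/9.811 = 5.310 s.

t ≈ 5.31 s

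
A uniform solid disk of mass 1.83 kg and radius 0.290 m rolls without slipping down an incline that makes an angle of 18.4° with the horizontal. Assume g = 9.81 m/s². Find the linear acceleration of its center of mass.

a ≈ 2.06 m/s²

Translation along the incline: Mg sinθ − f = Ma.
Rotation about the center: fR = Iα with I = ½MR². No-slip gives a = αR, so f = (I/R²)a = (1/2)M a.
Substituting: Mg sinθ = (1 + 0.5000)Ma, so a = g sinθ/(1 + 0.5000) = (9.81) sin 18.4° / 1.500 = 2.064 m/s².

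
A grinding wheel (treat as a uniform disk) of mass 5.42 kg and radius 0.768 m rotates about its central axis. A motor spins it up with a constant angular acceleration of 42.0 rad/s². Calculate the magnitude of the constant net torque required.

I = ½MR² = (1/2)(5.42)(0.768)² = 1.598 kg·m².
τ = Iα = (1.598)(42.00) = 67.13 N·m.

τ ≈ 67.1 N·m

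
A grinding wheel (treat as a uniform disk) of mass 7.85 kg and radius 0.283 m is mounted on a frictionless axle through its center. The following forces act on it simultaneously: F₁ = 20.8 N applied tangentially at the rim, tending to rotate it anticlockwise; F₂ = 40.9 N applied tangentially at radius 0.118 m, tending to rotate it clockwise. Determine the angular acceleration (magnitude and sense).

I = ½MR² = (1/2)(7.85)(0.283)² = 0.3143 kg·m².
Taking anticlockwise as positive: τ₁ = +(20.8)(0.283) = +5.886 N·m; τ₂ = −(40.9)(0.118) = −4.826 N·m.
Net torque τ = 1.060 N·m.
α = τ/I = 1.060/0.3143 = 3.373 rad/s².

α ≈ 3.37 rad/s², anticlockwise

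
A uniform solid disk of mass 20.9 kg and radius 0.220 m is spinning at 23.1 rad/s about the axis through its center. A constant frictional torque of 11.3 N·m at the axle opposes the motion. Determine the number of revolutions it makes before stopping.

≈ 1.90 revolutions

I = ½MR² = (1/2)(20.9)(0.220)² = 0.5058 kg·m².
The net torque has magnitude 11.3 N·m, opposing ω.
|α| = τ/I = 11.30/0.5058 = 22.34 rad/s² (deceleration).
ω² = ω₀² − 2|α|θ with ω = 0 ⇒ θ = ω₀²/(2|α|) = 11.94 rad = 1.901 rev.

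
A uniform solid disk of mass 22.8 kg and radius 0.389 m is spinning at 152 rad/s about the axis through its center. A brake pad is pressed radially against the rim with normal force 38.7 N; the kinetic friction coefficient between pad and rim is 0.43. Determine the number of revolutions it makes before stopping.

I = ½MR² = (1/2)(22.8)(0.389)² = 1.725 kg·m².
Friction force f = μN = (0.43)(38.7) = 16.64 N at the rim; torque magnitude τ = fR = 6.473 N·m, opposing ω.
|α| = τ/I = 6.473/1.725 = 3.753 rad/s² (deceleration).
ω² = ω₀² − 2|α|θ with ω = 0 ⇒ θ = ω₀²/(2|α|) = 3078 rad = 490.0 rev.

≈ 490 revolutions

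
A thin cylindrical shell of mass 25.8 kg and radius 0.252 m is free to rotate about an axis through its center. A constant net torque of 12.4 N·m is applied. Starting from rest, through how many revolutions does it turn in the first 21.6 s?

I = MR² = (25.8)(0.252)² = 1.638 kg·m².
α = τ/I = 12.4/1.638 = 7.568 rad/s².
θ = ½αt² = ½(7.568)(21.6)² = 1766 rad.
Revolutions = θ/(2π) = 281.0.

≈ 281 revolutions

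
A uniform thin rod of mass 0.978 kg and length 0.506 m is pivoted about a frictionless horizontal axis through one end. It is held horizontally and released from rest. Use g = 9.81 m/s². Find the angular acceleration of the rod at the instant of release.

α ≈ 29.1 rad/s²

About the pivot, I = (1/3)ML² = (1/3)(0.978)(0.506)² = 0.08347 kg·m².
The weight acts at the center, a distance L/2 = 0.2530 m from the pivot; τ = Mg(L/2) = 2.427 N·m.
α = τ/I = 2.427/0.08347 = 29.08 rad/s².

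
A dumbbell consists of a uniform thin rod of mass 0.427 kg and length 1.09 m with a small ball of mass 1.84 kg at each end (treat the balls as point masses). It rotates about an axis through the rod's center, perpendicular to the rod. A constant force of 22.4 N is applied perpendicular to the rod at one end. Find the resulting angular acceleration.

I_rod = (1/12)ML² = (1/12)(0.427)(1.09)² = 0.04228 kg·m².
I_balls = 2·m·(L/2)² = 2(1.84)(0.5450)² = 1.093 kg·m².
Total I = 1.135 kg·m².
τ = F·(L/2) = (22.4)(0.545) = 12.21 N·m.
α = τ/I = 12.21/1.135 = 10.75 rad/s².

α ≈ 10.8 rad/s²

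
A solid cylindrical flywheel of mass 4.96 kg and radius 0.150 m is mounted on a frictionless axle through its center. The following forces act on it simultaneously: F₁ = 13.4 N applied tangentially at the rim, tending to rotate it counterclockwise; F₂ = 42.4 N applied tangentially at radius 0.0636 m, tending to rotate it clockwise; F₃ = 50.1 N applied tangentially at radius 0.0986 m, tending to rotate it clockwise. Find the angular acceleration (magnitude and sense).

I = ½MR² = (1/2)(4.96)(0.150)² = 0.05580 kg·m².
Taking counterclockwise as positive: τ₁ = +(13.4)(0.150) = +2.010 N·m; τ₂ = −(42.4)(0.0636) = −2.697 N·m; τ₃ = −(50.1)(0.0986) = −4.940 N·m.
Net torque τ = -5.627 N·m.
α = τ/I = -5.627/0.05580 = -100.8 rad/s².

α ≈ 101 rad/s², clockwise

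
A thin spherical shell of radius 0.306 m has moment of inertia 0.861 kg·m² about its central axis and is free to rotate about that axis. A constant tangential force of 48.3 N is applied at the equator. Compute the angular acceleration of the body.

τ = F R = (48.3)(0.306) = 14.78 N·m.
From τ = Iα: α = 14.78/0.8610 = 17.17 rad/s².

α ≈ 17.2 rad/s²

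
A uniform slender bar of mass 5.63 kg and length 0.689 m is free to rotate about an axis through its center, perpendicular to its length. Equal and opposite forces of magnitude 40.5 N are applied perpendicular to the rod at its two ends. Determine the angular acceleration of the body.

α ≈ 125 rad/s²

I = (1/12)ML² = (1/12)(5.63)(0.689)² = 0.2227 kg·m².
The couple gives τ = F·(L/2) + F·(L/2) = F L = (40.5)(0.689) = 27.90 N·m.
Newton's second law for rotation, τ = Iα, gives α = τ/I = 27.90/0.2227 = 125.3 rad/s².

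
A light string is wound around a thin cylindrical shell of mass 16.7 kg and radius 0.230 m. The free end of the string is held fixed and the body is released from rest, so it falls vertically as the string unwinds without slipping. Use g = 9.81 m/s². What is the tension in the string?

Translation: Mg − T = Ma. Rotation about the center: TR = Iα with I = MR².
With a = αR: T = (I/R²)a = M a, so Mg = (1 + 1.000)Ma.
a = g/(1 + 1.000) = 9.81/2.000 = 4.905 m/s².
T = 1.000·M·a = (1.000)(16.7)(4.905) = 81.91 N.

T ≈ 81.9 N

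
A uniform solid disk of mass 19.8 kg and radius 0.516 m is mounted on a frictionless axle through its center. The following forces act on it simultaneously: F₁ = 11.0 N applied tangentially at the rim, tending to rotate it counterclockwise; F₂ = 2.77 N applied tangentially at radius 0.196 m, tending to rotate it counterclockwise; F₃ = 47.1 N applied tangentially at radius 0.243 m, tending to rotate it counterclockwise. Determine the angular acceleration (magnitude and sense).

I = ½MR² = (1/2)(19.8)(0.516)² = 2.636 kg·m².
Taking counterclockwise as positive: τ₁ = +(11.0)(0.516) = +5.676 N·m; τ₂ = +(2.77)(0.196) = +0.5429 N·m; τ₃ = +(47.1)(0.243) = +11.45 N·m.
Net torque τ = 17.66 N·m.
α = τ/I = 17.66/2.636 = 6.701 rad/s².

α ≈ 6.70 rad/s², counterclockwise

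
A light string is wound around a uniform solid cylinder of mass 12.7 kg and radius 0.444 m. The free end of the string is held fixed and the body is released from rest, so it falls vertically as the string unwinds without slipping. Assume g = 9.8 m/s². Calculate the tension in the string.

T ≈ 41.5 N

Translation: Mg − T = Ma. Rotation about the center: TR = Iα with I = ½MR².
With a = αR: T = (I/R²)a = (1/2)M a, so Mg = (1 + 0.5000)Ma.
a = g/(1 + 0.5000) = 9.8/1.500 = 6.533 m/s².
T = 0.5000·M·a = (0.5000)(12.7)(6.533) = 41.49 N.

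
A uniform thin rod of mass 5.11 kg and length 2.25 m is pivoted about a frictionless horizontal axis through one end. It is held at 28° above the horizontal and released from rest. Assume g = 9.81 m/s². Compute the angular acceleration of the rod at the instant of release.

α ≈ 5.77 rad/s²

About the pivot, I = (1/3)ML² = (1/3)(5.11)(2.25)² = 8.623 kg·m².
The weight acts at the center, a distance L/2 = 1.125 m from the pivot; τ = Mg(L/2) cos 28° = 49.79 N·m.
α = τ/I = 49.79/8.623 = 5.774 rad/s².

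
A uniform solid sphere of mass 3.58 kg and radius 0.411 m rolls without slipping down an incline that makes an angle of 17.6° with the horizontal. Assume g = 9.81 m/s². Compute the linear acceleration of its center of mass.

Translation along the incline: Mg sinθ − f = Ma.
Rotation about the center: fR = Iα with I = (2/5)MR². No-slip gives a = αR, so f = (I/R²)a = (2/5)M a.
Substituting: Mg sinθ = (1 + 0.4000)Ma, so a = g sinθ/(1 + 0.4000) = (9.81) sin 17.6° / 1.400 = 2.119 m/s².

a ≈ 2.12 m/s²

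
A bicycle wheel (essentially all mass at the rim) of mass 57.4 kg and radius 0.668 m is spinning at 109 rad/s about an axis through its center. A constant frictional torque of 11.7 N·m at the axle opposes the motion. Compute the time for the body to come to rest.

I = MR² = (57.4)(0.668)² = 25.61 kg·m².
The net torque has magnitude 11.7 N·m, opposing ω.
|α| = τ/I = 11.70/25.61 = 0.4568 rad/s² (deceleration).
0 = ω₀ − |α|t ⇒ t = ω₀/|α| = 109/0.4568 = 238.6 s.

t ≈ 239 s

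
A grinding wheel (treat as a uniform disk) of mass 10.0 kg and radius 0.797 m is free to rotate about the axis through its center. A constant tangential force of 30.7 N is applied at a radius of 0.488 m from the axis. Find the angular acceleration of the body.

I = ½MR² = (1/2)(10.0)(0.797)² = 3.176 kg·m².
τ = F·r = (30.7)(0.488) = 14.98 N·m.
Newton's second law for rotation, τ = Iα, gives α = τ/I = 14.98/3.176 = 4.717 rad/s².

α ≈ 4.72 rad/s²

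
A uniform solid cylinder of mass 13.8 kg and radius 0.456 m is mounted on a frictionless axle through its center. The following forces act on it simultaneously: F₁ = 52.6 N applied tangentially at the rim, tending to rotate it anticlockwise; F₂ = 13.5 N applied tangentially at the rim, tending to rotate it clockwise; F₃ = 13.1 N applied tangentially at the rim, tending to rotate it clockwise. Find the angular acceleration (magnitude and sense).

I = ½MR² = (1/2)(13.8)(0.456)² = 1.435 kg·m².
Taking anticlockwise as positive: τ₁ = +(52.6)(0.456) = +23.99 N·m; τ₂ = −(13.5)(0.456) = −6.156 N·m; τ₃ = −(13.1)(0.456) = −5.974 N·m.
Net torque τ = 11.86 N·m.
α = τ/I = 11.86/1.435 = 8.263 rad/s².

α ≈ 8.26 rad/s², anticlockwise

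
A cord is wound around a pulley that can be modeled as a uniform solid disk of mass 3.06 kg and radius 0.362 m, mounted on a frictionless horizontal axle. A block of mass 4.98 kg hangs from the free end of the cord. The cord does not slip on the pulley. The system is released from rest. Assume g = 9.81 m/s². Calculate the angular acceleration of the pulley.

α ≈ 20.7 rad/s²

I = ½MR² = (1/2)(3.06)(0.362)² = 0.2005 kg·m².
Block: mg − T = ma. Pulley: TR = Iα. No-slip: a = αR, so T = (I/R²)a = 1.530·a.
Then mg = (m + 1.530)a, so a = (4.98)(9.81)/(4.98 + 1.530) = 7.504 m/s².
α = a/R = 7.504/0.362 = 20.73 rad/s².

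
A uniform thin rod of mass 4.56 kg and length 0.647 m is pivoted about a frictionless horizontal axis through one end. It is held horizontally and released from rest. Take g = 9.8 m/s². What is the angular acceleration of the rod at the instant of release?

About the pivot, I = (1/3)ML² = (1/3)(4.56)(0.647)² = 0.6363 kg·m².
The weight acts at the center, a distance L/2 = 0.3235 m from the pivot; τ = Mg(L/2) = 14.46 N·m.
α = τ/I = 14.46/0.6363 = 22.72 rad/s².

α ≈ 22.7 rad/s²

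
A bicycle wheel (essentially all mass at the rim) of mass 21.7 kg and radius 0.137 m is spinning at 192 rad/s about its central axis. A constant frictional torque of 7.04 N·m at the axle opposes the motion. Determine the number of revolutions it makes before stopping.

I = MR² = (21.7)(0.137)² = 0.4073 kg·m².
The net torque has magnitude 7.04 N·m, opposing ω.
|α| = τ/I = 7.040/0.4073 = 17.29 rad/s² (deceleration).
ω² = ω₀² − 2|α|θ with ω = 0 ⇒ θ = ω₀²/(2|α|) = 1066 rad = 169.7 rev.

≈ 170 revolutions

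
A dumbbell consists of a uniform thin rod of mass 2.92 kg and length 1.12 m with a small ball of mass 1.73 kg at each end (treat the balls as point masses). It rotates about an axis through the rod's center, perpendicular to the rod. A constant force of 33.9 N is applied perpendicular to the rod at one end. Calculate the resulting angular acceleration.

α ≈ 13.7 rad/s²

I_rod = (1/12)ML² = (1/12)(2.92)(1.12)² = 0.3052 kg·m².
I_balls = 2·m·(L/2)² = 2(1.73)(0.5600)² = 1.085 kg·m².
Total I = 1.390 kg·m².
τ = F·(L/2) = (33.9)(0.560) = 18.98 N·m.
α = τ/I = 18.98/1.390 = 13.65 rad/s².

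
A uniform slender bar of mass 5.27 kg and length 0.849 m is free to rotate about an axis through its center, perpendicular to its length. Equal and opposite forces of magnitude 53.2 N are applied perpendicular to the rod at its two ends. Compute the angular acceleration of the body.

I = (1/12)ML² = (1/12)(5.27)(0.849)² = 0.3166 kg·m².
The couple gives τ = F·(L/2) + F·(L/2) = F L = (53.2)(0.849) = 45.17 N·m.
Newton's second law for rotation, τ = Iα, gives α = τ/I = 45.17/0.3166 = 142.7 rad/s².

α ≈ 143 rad/s²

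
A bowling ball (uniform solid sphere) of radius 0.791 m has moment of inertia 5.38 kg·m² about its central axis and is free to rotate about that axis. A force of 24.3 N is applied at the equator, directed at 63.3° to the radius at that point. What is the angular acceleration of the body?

Only the tangential component produces torque: τ = F R sinθ = (24.3)(0.791) sin 63.3° = 17.17 N·m.
Newton's second law for rotation, τ = Iα, gives α = τ/I = 17.17/5.380 = 3.192 rad/s².

α ≈ 3.19 rad/s²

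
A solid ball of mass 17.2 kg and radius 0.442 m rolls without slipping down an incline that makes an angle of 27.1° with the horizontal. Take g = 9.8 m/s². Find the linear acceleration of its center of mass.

Translation along the incline: Mg sinθ − f = Ma.
Rotation about the center: fR = Iα with I = (2/5)MR². No-slip gives a = αR, so f = (I/R²)a = (2/5)M a.
Substituting: Mg sinθ = (1 + 0.4000)Ma, so a = g sinθ/(1 + 0.4000) = (9.8) sin 27.1° / 1.400 = 3.189 m/s².

a ≈ 3.19 m/s²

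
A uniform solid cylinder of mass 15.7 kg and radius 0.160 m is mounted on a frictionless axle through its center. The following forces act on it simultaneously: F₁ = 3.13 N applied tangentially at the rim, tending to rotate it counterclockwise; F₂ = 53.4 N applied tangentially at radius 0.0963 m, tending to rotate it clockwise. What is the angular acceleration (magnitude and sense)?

α ≈ 23.1 rad/s², clockwise

I = ½MR² = (1/2)(15.7)(0.160)² = 0.2010 kg·m².
Taking counterclockwise as positive: τ₁ = +(3.13)(0.160) = +0.5008 N·m; τ₂ = −(53.4)(0.0963) = −5.142 N·m.
Net torque τ = -4.642 N·m.
α = τ/I = -4.642/0.2010 = -23.10 rad/s².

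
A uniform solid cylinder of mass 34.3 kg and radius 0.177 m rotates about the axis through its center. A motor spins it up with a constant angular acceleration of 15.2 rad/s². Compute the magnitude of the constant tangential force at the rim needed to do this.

F ≈ 46.1 N

I = ½MR² = (1/2)(34.3)(0.177)² = 0.5373 kg·m².
The required torque is τ = Iα = (0.5373)(15.20) = 8.167 N·m.
A tangential force at the rim gives τ = FR, so F = τ/R = 8.167/0.177 = 46.14 N.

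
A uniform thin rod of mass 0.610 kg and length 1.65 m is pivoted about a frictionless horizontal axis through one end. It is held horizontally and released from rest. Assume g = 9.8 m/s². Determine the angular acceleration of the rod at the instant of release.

About the pivot, I = (1/3)ML² = (1/3)(0.610)(1.65)² = 0.5536 kg·m².
The weight acts at the center, a distance L/2 = 0.8250 m from the pivot; τ = Mg(L/2) = 4.932 N·m.
α = τ/I = 4.932/0.5536 = 8.909 rad/s².
(Equivalently α = (3g/(2L)) = 8.909 rad/s².)

α ≈ 8.91 rad/s²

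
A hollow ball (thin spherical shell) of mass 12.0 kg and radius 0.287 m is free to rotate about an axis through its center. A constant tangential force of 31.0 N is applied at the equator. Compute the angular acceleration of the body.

α ≈ 13.5 rad/s²

I = (2/3)MR² = (2/3)(12.0)(0.287)² = 0.6590 kg·m².
τ = F R = (31.0)(0.287) = 8.897 N·m.
From τ = Iα: α = 8.897/0.6590 = 13.50 rad/s².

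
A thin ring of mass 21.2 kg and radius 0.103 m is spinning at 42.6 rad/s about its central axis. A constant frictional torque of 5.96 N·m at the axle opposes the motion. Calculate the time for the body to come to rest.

I = MR² = (21.2)(0.103)² = 0.2249 kg·m².
The net torque has magnitude 5.96 N·m, opposing ω.
|α| = τ/I = 5.960/0.2249 = 26.50 rad/s² (deceleration).
0 = ω₀ − |α|t ⇒ t = ω₀/|α| = 42.6/26.50 = 1.608 s.

t ≈ 1.61 s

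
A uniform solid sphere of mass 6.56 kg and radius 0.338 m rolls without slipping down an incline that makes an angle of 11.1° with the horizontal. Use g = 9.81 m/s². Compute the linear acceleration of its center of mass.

a ≈ 1.35 m/s²

Translation along the incline: Mg sinθ − f = Ma.
Rotation about the center: fR = Iα with I = (2/5)MR². No-slip gives a = αR, so f = (I/R²)a = (2/5)M a.
Substituting: Mg sinθ = (1 + 0.4000)Ma, so a = g sinθ/(1 + 0.4000) = (9.81) sin 11.1° / 1.400 = 1.349 m/s².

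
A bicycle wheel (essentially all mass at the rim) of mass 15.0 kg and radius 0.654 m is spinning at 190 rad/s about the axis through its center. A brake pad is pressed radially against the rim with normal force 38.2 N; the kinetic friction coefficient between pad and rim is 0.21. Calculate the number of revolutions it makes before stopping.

≈ 3510 revolutions

I = MR² = (15.0)(0.654)² = 6.416 kg·m².
Friction force f = μN = (0.21)(38.2) = 8.022 N at the rim; torque magnitude τ = fR = 5.246 N·m, opposing ω.
|α| = τ/I = 5.246/6.416 = 0.8177 rad/s² (deceleration).
ω² = ω₀² − 2|α|θ with ω = 0 ⇒ θ = ω₀²/(2|α|) = 22070 rad = 3513 rev.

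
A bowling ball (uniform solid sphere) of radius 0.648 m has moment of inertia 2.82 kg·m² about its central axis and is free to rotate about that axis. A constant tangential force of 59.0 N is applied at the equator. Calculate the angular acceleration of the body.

τ = F R = (59.0)(0.648) = 38.23 N·m.
Newton's second law for rotation, τ = Iα, gives α = τ/I = 38.23/2.820 = 13.56 rad/s².

α ≈ 13.6 rad/s²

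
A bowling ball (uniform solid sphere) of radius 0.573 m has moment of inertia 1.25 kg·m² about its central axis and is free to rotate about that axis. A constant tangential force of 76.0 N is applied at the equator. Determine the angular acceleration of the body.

τ = F R = (76.0)(0.573) = 43.55 N·m.
Newton's second law for rotation, τ = Iα, gives α = τ/I = 43.55/1.250 = 34.84 rad/s².

α ≈ 34.8 rad/s²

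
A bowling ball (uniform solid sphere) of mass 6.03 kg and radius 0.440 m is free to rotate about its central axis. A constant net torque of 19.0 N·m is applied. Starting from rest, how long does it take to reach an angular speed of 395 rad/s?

I = (2/5)MR² = (2/5)(6.03)(0.440)² = 0.4670 kg·m².
α = τ/I = 19.0/0.4670 = 40.69 rad/s².
ω = αt ⇒ t = ω/α = 395/40.69 = 9.708 s.

t ≈ 9.71 s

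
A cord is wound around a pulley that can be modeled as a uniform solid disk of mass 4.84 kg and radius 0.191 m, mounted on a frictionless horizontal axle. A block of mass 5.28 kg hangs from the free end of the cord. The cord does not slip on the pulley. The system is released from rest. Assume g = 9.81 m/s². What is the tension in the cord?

T ≈ 16.3 N

I = ½MR² = (1/2)(4.84)(0.191)² = 0.08828 kg·m².
Block: mg − T = ma. Pulley: TR = Iα. No-slip: a = αR, so T = (I/R²)a = 2.420·a.
Then mg = (m + 2.420)a, so a = (5.28)(9.81)/(5.28 + 2.420) = 6.727 m/s².
T = 2.420·a = 16.28 N.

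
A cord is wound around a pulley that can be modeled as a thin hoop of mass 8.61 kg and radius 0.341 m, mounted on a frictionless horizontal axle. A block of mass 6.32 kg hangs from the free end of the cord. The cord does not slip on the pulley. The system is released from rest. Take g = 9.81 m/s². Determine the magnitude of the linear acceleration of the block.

I = MR² = (8.61)(0.341)² = 1.001 kg·m².
Block: mg − T = ma. Pulley: TR = Iα. No-slip: a = αR, so T = (I/R²)a = 8.610·a.
Then mg = (m + 8.610)a, so a = (6.32)(9.81)/(6.32 + 8.610) = 4.153 m/s².

a ≈ 4.15 m/s²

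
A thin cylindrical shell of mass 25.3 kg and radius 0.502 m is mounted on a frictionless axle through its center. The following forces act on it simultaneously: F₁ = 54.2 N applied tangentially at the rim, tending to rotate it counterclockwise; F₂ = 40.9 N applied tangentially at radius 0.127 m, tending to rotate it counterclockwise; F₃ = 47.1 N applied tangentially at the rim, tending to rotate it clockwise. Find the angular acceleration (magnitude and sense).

I = MR² = (25.3)(0.502)² = 6.376 kg·m².
Taking counterclockwise as positive: τ₁ = +(54.2)(0.502) = +27.21 N·m; τ₂ = +(40.9)(0.127) = +5.194 N·m; τ₃ = −(47.1)(0.502) = −23.64 N·m.
Net torque τ = 8.758 N·m.
α = τ/I = 8.758/6.376 = 1.374 rad/s².

α ≈ 1.37 rad/s², counterclockwise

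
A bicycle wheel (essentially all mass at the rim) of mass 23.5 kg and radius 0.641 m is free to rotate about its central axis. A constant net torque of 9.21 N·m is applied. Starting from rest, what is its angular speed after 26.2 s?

ω ≈ 25.0 rad/s

I = MR² = (23.5)(0.641)² = 9.656 kg·m².
α = τ/I = 9.21/9.656 = 0.9538 rad/s².
ω = ω₀ + αt = 0 + (0.9538)(26.2) = 24.99 rad/s.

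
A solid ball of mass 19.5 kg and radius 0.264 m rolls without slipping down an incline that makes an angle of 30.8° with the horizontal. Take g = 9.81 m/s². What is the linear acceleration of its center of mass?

Translation along the incline: Mg sinθ − f = Ma.
Rotation about the center: fR = Iα with I = (2/5)MR². No-slip gives a = αR, so f = (I/R²)a = (2/5)M a.
Substituting: Mg sinθ = (1 + 0.4000)Ma, so a = g sinθ/(1 + 0.4000) = (9.81) sin 30.8° / 1.400 = 3.588 m/s².

a ≈ 3.59 m/s²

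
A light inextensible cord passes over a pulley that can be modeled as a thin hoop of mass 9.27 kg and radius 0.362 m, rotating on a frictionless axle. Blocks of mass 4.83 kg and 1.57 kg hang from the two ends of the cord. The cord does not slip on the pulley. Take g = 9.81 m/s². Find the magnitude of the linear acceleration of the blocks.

I = MR² = (9.27)(0.362)² = 1.215 kg·m².
Heavier block: m₁g − T₁ = m₁a. Lighter block: T₂ − m₂g = m₂a.
Pulley: (T₁ − T₂)R = Iα = I(a/R), so T₁ − T₂ = (I/R²)a = 1·M_p a = 9.270·a.
Adding the three: (m₁ − m₂)g = (m₁ + m₂ + 9.270)a, so a = (4.83 − 1.57)(9.81)/(4.83 + 1.57 + 9.270) = 2.041 m/s².

a ≈ 2.04 m/s²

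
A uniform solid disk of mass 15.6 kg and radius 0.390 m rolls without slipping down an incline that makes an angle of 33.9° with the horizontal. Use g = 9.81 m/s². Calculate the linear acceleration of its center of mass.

a ≈ 3.65 m/s²

Translation along the incline: Mg sinθ − f = Ma.
Rotation about the center: fR = Iα with I = ½MR². No-slip gives a = αR, so f = (I/R²)a = (1/2)M a.
Substituting: Mg sinθ = (1 + 0.5000)Ma, so a = g sinθ/(1 + 0.5000) = (9.81) sin 33.9° / 1.500 = 3.648 m/s².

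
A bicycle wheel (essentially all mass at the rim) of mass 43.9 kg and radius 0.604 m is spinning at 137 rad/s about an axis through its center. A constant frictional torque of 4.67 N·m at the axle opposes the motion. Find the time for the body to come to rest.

t ≈ 470 s

I = MR² = (43.9)(0.604)² = 16.02 kg·m².
The net torque has magnitude 4.67 N·m, opposing ω.
|α| = τ/I = 4.670/16.02 = 0.2916 rad/s² (deceleration).
0 = ω₀ − |α|t ⇒ t = ω₀/|α| = 137/0.2916 = 469.8 s.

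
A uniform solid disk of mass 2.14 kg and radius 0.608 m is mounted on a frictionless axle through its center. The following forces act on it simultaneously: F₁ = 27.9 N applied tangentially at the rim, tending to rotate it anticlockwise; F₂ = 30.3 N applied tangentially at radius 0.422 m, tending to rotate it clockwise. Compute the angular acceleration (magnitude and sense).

α ≈ 10.6 rad/s², anticlockwise

I = ½MR² = (1/2)(2.14)(0.608)² = 0.3955 kg·m².
Taking anticlockwise as positive: τ₁ = +(27.9)(0.608) = +16.96 N·m; τ₂ = −(30.3)(0.422) = −12.79 N·m.
Net torque τ = 4.177 N·m.
α = τ/I = 4.177/0.3955 = 10.56 rad/s².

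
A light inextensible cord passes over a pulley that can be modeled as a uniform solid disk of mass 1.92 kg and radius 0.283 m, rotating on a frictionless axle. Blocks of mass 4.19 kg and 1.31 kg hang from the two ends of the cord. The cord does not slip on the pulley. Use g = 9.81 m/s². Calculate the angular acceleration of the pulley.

α ≈ 15.5 rad/s²

I = ½MR² = (1/2)(1.92)(0.283)² = 0.07689 kg·m².
Heavier block: m₁g − T₁ = m₁a. Lighter block: T₂ − m₂g = m₂a.
Pulley: (T₁ − T₂)R = Iα = I(a/R), so T₁ − T₂ = (I/R²)a = (1/2)M_p a = 0.9600·a.
Adding the three: (m₁ − m₂)g = (m₁ + m₂ + 0.9600)a, so a = (4.19 − 1.31)(9.81)/(4.19 + 1.31 + 0.9600) = 4.373 m/s².
α = a/R = 4.373/0.283 = 15.45 rad/s².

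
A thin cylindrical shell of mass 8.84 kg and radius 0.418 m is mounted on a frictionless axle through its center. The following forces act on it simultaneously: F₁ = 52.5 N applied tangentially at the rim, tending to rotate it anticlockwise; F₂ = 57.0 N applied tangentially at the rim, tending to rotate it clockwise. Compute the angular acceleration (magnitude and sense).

I = MR² = (8.84)(0.418)² = 1.545 kg·m².
Taking anticlockwise as positive: τ₁ = +(52.5)(0.418) = +21.95 N·m; τ₂ = −(57.0)(0.418) = −23.83 N·m.
Net torque τ = -1.881 N·m.
α = τ/I = -1.881/1.545 = -1.218 rad/s².

α ≈ 1.22 rad/s², clockwise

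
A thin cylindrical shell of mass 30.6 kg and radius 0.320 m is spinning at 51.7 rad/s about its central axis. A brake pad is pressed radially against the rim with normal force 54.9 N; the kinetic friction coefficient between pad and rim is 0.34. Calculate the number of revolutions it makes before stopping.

I = MR² = (30.6)(0.320)² = 3.133 kg·m².
Friction force f = μN = (0.34)(54.9) = 18.67 N at the rim; torque magnitude τ = fR = 5.973 N·m, opposing ω.
|α| = τ/I = 5.973/3.133 = 1.906 rad/s² (deceleration).
ω² = ω₀² − 2|α|θ with ω = 0 ⇒ θ = ω₀²/(2|α|) = 701.1 rad = 111.6 rev.

≈ 112 revolutions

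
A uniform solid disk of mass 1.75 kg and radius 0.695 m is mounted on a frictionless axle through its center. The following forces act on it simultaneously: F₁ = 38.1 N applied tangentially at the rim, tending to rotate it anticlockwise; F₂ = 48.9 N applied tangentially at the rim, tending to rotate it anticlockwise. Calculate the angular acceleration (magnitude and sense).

I = ½MR² = (1/2)(1.75)(0.695)² = 0.4226 kg·m².
Taking anticlockwise as positive: τ₁ = +(38.1)(0.695) = +26.48 N·m; τ₂ = +(48.9)(0.695) = +33.99 N·m.
Net torque τ = 60.46 N·m.
α = τ/I = 60.46/0.4226 = 143.1 rad/s².

α ≈ 143 rad/s², anticlockwise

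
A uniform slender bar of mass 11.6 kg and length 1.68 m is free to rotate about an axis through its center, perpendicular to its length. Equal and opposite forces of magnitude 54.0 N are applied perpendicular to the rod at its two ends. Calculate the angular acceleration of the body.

I = (1/12)ML² = (1/12)(11.6)(1.68)² = 2.728 kg·m².
The couple gives τ = F·(L/2) + F·(L/2) = F L = (54.0)(1.68) = 90.72 N·m.
Newton's second law for rotation, τ = Iα, gives α = τ/I = 90.72/2.728 = 33.25 rad/s².

α ≈ 33.3 rad/s²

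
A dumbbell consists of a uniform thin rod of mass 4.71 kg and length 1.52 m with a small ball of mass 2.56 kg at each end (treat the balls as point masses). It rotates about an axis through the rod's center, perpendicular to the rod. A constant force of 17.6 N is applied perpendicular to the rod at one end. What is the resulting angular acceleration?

α ≈ 3.46 rad/s²

I_rod = (1/12)ML² = (1/12)(4.71)(1.52)² = 0.9068 kg·m².
I_balls = 2·m·(L/2)² = 2(2.56)(0.7600)² = 2.957 kg·m².
Total I = 3.864 kg·m².
τ = F·(L/2) = (17.6)(0.760) = 13.38 N·m.
α = τ/I = 13.38/3.864 = 3.462 rad/s².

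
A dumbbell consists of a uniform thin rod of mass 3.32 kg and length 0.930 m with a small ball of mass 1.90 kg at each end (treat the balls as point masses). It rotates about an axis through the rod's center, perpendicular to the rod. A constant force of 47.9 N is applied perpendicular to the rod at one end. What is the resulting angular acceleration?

I_rod = (1/12)ML² = (1/12)(3.32)(0.930)² = 0.2393 kg·m².
I_balls = 2·m·(L/2)² = 2(1.90)(0.4650)² = 0.8217 kg·m².
Total I = 1.061 kg·m².
τ = F·(L/2) = (47.9)(0.465) = 22.27 N·m.
α = τ/I = 22.27/1.061 = 20.99 rad/s².

α ≈ 21.0 rad/s²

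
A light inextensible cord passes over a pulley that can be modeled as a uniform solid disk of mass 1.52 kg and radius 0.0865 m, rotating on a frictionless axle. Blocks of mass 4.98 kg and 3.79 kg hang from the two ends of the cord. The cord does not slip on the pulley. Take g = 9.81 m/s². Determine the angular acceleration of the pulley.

α ≈ 14.2 rad/s²

I = ½MR² = (1/2)(1.52)(0.0865)² = 0.005687 kg·m².
Heavier block: m₁g − T₁ = m₁a. Lighter block: T₂ − m₂g = m₂a.
Pulley: (T₁ − T₂)R = Iα = I(a/R), so T₁ − T₂ = (I/R²)a = (1/2)M_p a = 0.7600·a.
Adding the three: (m₁ − m₂)g = (m₁ + m₂ + 0.7600)a, so a = (4.98 − 3.79)(9.81)/(4.98 + 3.79 + 0.7600) = 1.225 m/s².
α = a/R = 1.225/0.0865 = 14.16 rad/s².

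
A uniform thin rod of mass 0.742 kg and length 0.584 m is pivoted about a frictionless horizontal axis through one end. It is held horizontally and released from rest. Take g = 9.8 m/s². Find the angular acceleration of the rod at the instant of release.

α ≈ 25.2 rad/s²

About the pivot, I = (1/3)ML² = (1/3)(0.742)(0.584)² = 0.08435 kg·m².
The weight acts at the center, a distance L/2 = 0.2920 m from the pivot; τ = Mg(L/2) = 2.123 N·m.
α = τ/I = 2.123/0.08435 = 25.17 rad/s².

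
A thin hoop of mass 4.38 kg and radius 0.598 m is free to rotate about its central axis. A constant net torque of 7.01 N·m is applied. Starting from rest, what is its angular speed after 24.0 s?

ω ≈ 107 rad/s

I = MR² = (4.38)(0.598)² = 1.566 kg·m².
α = τ/I = 7.01/1.566 = 4.475 rad/s².
ω = ω₀ + αt = 0 + (4.475)(24.0) = 107.4 rad/s.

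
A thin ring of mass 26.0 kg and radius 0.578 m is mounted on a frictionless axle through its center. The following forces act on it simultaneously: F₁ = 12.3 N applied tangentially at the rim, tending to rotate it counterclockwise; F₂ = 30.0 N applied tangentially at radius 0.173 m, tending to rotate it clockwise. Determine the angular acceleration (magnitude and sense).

α ≈ 0.221 rad/s², counterclockwise

I = MR² = (26.0)(0.578)² = 8.686 kg·m².
Taking counterclockwise as positive: τ₁ = +(12.3)(0.578) = +7.109 N·m; τ₂ = −(30.0)(0.173) = −5.190 N·m.
Net torque τ = 1.919 N·m.
α = τ/I = 1.919/8.686 = 0.2210 rad/s².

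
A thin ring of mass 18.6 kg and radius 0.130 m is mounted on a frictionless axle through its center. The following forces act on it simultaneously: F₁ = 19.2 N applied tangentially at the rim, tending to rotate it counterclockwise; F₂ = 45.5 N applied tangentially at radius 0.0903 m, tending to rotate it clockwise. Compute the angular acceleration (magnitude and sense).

I = MR² = (18.6)(0.130)² = 0.3143 kg·m².
Taking counterclockwise as positive: τ₁ = +(19.2)(0.130) = +2.496 N·m; τ₂ = −(45.5)(0.0903) = −4.109 N·m.
Net torque τ = -1.613 N·m.
α = τ/I = -1.613/0.3143 = -5.130 rad/s².

α ≈ 5.13 rad/s², clockwise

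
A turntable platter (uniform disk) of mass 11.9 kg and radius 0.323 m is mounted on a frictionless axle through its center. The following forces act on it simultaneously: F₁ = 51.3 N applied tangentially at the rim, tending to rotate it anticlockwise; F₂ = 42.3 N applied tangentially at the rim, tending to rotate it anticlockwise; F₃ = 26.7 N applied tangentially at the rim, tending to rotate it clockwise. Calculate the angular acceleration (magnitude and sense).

I = ½MR² = (1/2)(11.9)(0.323)² = 0.6208 kg·m².
Taking anticlockwise as positive: τ₁ = +(51.3)(0.323) = +16.57 N·m; τ₂ = +(42.3)(0.323) = +13.66 N·m; τ₃ = −(26.7)(0.323) = −8.624 N·m.
Net torque τ = 21.61 N·m.
α = τ/I = 21.61/0.6208 = 34.81 rad/s².

α ≈ 34.8 rad/s², anticlockwise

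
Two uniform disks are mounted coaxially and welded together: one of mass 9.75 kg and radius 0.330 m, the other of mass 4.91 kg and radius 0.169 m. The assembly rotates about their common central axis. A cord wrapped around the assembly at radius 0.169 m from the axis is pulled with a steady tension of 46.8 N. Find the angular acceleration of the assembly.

α ≈ 13.2 rad/s²

I = ½M₁R₁² + ½M₂R₂² = ½(9.75)(0.330)² + ½(4.91)(0.169)² = 0.6010 kg·m².
τ = F r = (46.8)(0.169) = 7.909 N·m.
α = τ/I = 7.909/0.6010 = 13.16 rad/s².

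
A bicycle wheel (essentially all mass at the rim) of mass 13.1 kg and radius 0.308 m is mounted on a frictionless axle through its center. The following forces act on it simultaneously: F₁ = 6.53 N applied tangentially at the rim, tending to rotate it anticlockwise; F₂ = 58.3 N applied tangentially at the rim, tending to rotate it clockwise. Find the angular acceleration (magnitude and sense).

I = MR² = (13.1)(0.308)² = 1.243 kg·m².
Taking anticlockwise as positive: τ₁ = +(6.53)(0.308) = +2.011 N·m; τ₂ = −(58.3)(0.308) = −17.96 N·m.
Net torque τ = -15.95 N·m.
α = τ/I = -15.95/1.243 = -12.83 rad/s².

α ≈ 12.8 rad/s², clockwise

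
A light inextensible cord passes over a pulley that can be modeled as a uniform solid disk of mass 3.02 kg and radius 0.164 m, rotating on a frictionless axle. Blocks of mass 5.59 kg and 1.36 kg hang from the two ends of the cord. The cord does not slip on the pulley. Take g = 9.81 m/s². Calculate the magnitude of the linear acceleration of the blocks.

a ≈ 4.90 m/s²

I = ½MR² = (1/2)(3.02)(0.164)² = 0.04061 kg·m².
Heavier block: m₁g − T₁ = m₁a. Lighter block: T₂ − m₂g = m₂a.
Pulley: (T₁ − T₂)R = Iα = I(a/R), so T₁ − T₂ = (I/R²)a = (1/2)M_p a = 1.510·a.
Adding the three: (m₁ − m₂)g = (m₁ + m₂ + 1.510)a, so a = (5.59 − 1.36)(9.81)/(5.59 + 1.36 + 1.510) = 4.905 m/s².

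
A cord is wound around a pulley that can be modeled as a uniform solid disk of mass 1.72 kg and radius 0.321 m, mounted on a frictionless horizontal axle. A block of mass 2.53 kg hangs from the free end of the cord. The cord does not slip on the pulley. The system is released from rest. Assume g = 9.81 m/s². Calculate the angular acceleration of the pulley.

α ≈ 22.8 rad/s²

I = ½MR² = (1/2)(1.72)(0.321)² = 0.08862 kg·m².
Block: mg − T = ma. Pulley: TR = Iα. No-slip: a = αR, so T = (I/R²)a = 0.8600·a.
Then mg = (m + 0.8600)a, so a = (2.53)(9.81)/(2.53 + 0.8600) = 7.321 m/s².
α = a/R = 7.321/0.321 = 22.81 rad/s².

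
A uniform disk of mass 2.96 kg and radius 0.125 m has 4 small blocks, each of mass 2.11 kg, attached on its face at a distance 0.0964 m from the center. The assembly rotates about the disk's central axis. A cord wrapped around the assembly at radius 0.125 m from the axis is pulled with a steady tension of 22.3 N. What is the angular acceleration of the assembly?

I_disk = ½MR² = ½(2.96)(0.125)² = 0.02312 kg·m².
I_blocks = 4·m·r² = 4(2.11)(0.0964)² = 0.07843 kg·m².
Total I = 0.1016 kg·m².
τ = F r = (22.3)(0.125) = 2.788 N·m.
α = τ/I = 2.788/0.1016 = 27.45 rad/s².

α ≈ 27.4 rad/s²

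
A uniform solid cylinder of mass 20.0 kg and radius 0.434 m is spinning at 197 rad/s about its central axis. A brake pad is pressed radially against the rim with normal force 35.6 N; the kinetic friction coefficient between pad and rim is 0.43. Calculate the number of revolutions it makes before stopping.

I = ½MR² = (1/2)(20.0)(0.434)² = 1.884 kg·m².
Friction force f = μN = (0.43)(35.6) = 15.31 N at the rim; torque magnitude τ = fR = 6.644 N·m, opposing ω.
|α| = τ/I = 6.644/1.884 = 3.527 rad/s² (deceleration).
ω² = ω₀² − 2|α|θ with ω = 0 ⇒ θ = ω₀²/(2|α|) = 5501 rad = 875.6 rev.

≈ 876 revolutions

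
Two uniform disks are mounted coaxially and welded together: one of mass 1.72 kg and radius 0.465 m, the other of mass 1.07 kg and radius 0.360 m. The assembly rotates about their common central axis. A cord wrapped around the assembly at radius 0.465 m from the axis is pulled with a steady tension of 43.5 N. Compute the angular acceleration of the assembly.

I = ½M₁R₁² + ½M₂R₂² = ½(1.72)(0.465)² + ½(1.07)(0.360)² = 0.2553 kg·m².
τ = F r = (43.5)(0.465) = 20.23 N·m.
α = τ/I = 20.23/0.2553 = 79.23 rad/s².

α ≈ 79.2 rad/s²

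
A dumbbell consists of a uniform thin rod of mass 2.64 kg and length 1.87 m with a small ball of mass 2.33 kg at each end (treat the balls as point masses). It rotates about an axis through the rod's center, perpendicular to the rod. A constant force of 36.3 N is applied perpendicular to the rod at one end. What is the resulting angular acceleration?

α ≈ 7.01 rad/s²

I_rod = (1/12)ML² = (1/12)(2.64)(1.87)² = 0.7693 kg·m².
I_balls = 2·m·(L/2)² = 2(2.33)(0.9350)² = 4.074 kg·m².
Total I = 4.843 kg·m².
τ = F·(L/2) = (36.3)(0.935) = 33.94 N·m.
α = τ/I = 33.94/4.843 = 7.008 rad/s².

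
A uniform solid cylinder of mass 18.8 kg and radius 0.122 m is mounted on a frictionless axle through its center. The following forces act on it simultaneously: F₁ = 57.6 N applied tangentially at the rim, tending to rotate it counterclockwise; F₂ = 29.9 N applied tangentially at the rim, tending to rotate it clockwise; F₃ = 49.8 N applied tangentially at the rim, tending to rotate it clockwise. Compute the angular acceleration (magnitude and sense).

I = ½MR² = (1/2)(18.8)(0.122)² = 0.1399 kg·m².
Taking counterclockwise as positive: τ₁ = +(57.6)(0.122) = +7.027 N·m; τ₂ = −(29.9)(0.122) = −3.648 N·m; τ₃ = −(49.8)(0.122) = −6.076 N·m.
Net torque τ = -2.696 N·m.
α = τ/I = -2.696/0.1399 = -19.27 rad/s².

α ≈ 19.3 rad/s², clockwise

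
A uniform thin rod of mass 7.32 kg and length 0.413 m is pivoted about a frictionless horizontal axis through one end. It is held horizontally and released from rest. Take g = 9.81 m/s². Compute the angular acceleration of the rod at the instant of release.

α ≈ 35.6 rad/s²

About the pivot, I = (1/3)ML² = (1/3)(7.32)(0.413)² = 0.4162 kg·m².
The weight acts at the center, a distance L/2 = 0.2065 m from the pivot; τ = Mg(L/2) = 14.83 N·m.
α = τ/I = 14.83/0.4162 = 35.63 rad/s².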